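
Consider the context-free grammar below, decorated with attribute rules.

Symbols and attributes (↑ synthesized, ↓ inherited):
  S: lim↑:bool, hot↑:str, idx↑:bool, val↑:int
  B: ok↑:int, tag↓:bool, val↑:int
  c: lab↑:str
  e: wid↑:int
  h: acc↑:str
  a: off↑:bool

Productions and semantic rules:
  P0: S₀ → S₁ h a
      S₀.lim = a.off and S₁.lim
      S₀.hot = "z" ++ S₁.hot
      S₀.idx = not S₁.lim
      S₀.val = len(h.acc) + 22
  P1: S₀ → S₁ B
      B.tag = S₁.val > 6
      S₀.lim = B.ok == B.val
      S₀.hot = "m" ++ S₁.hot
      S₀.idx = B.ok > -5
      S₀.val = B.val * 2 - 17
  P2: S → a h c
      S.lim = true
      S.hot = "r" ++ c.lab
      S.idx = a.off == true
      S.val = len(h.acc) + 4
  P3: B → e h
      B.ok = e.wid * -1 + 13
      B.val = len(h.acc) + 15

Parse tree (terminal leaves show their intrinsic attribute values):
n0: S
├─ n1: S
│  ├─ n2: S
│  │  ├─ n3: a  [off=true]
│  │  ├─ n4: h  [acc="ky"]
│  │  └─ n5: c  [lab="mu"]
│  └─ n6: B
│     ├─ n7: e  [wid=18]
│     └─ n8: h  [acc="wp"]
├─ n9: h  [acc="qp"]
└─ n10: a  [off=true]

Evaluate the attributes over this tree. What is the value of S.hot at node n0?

"zmrmu"

1. n3.off = true  [terminal]
2. n4.acc = "ky"  [terminal]
3. n5.lab = "mu"  [terminal]
4. n2.lim = true  [true]
5. n2.hot = "rmu"  ["r" ++ c.lab]
6. n2.idx = true  [a.off == true]
7. n2.val = 6  [len(h.acc) + 4]
8. n6.tag = false  [S₁.val > 6]
9. n7.wid = 18  [terminal]
10. n8.acc = "wp"  [terminal]
11. n6.ok = -5  [e.wid * -1 + 13]
12. n6.val = 17  [len(h.acc) + 15]
13. n1.lim = false  [B.ok == B.val]
14. n1.hot = "mrmu"  ["m" ++ S₁.hot]
15. n1.idx = false  [B.ok > -5]
16. n1.val = 17  [B.val * 2 - 17]
17. n9.acc = "qp"  [terminal]
18. n10.off = true  [terminal]
19. n0.lim = false  [a.off and S₁.lim]
20. n0.hot = "zmrmu"  ["z" ++ S₁.hot]
21. n0.idx = true  [not S₁.lim]
22. n0.val = 24  [len(h.acc) + 22]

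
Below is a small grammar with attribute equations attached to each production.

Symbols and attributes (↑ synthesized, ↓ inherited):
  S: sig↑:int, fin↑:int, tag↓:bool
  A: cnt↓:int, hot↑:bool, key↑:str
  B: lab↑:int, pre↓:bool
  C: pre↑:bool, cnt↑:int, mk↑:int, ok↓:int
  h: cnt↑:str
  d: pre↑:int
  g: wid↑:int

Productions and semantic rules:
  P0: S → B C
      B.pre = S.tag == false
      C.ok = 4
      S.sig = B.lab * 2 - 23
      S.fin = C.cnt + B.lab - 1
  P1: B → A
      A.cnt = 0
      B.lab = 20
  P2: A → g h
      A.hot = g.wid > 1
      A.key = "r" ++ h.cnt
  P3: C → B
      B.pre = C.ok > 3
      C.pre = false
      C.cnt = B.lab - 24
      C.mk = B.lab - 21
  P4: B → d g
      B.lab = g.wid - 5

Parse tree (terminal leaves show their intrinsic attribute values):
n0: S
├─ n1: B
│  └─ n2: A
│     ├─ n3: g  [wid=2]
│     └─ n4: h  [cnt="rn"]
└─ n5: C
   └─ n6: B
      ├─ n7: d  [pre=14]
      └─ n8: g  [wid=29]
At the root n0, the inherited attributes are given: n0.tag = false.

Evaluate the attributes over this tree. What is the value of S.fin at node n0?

1. n0.tag = false  [given at root]
2. n1.pre = true  [S.tag == false]
3. n2.cnt = 0  [0]
4. n3.wid = 2  [terminal]
5. n4.cnt = "rn"  [terminal]
6. n2.hot = true  [g.wid > 1]
7. n2.key = "rrn"  ["r" ++ h.cnt]
8. n1.lab = 20  [20]
9. n5.ok = 4  [4]
10. n6.pre = true  [C.ok > 3]
11. n7.pre = 14  [terminal]
12. n8.wid = 29  [terminal]
13. n6.lab = 24  [g.wid - 5]
14. n5.pre = false  [false]
15. n5.cnt = 0  [B.lab - 24]
16. n5.mk = 3  [B.lab - 21]
17. n0.sig = 17  [B.lab * 2 - 23]
18. n0.fin = 19  [C.cnt + B.lab - 1]

19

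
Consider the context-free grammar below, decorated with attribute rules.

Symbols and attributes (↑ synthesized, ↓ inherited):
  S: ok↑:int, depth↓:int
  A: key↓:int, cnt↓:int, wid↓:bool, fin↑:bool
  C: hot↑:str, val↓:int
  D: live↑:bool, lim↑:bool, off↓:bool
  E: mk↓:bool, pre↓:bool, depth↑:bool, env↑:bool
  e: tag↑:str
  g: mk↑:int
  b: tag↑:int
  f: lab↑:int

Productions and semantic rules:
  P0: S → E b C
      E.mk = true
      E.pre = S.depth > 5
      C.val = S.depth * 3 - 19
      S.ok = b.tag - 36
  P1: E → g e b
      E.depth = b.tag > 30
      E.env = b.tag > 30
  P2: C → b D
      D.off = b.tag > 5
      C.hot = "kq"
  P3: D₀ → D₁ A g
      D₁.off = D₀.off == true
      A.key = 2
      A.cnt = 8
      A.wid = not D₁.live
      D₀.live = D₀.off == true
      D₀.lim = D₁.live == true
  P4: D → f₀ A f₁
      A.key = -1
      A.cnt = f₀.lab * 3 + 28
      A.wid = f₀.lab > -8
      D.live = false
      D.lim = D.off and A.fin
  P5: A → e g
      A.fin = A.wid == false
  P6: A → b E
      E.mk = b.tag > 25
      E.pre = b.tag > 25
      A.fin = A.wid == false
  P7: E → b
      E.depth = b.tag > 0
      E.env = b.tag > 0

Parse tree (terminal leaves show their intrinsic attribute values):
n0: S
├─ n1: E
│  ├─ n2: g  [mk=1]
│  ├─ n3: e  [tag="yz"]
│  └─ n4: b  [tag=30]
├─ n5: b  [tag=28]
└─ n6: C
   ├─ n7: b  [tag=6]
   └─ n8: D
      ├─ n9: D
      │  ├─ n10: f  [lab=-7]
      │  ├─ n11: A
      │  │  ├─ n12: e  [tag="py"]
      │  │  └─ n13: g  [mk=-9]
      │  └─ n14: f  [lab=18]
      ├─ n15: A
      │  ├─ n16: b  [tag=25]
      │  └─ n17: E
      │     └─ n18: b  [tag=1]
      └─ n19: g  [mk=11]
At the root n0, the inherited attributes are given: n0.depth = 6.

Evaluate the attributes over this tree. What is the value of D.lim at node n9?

false

1. n0.depth = 6  [given at root]
2. n1.mk = true  [true]
3. n1.pre = true  [S.depth > 5]
4. n2.mk = 1  [terminal]
5. n3.tag = "yz"  [terminal]
6. n4.tag = 30  [terminal]
7. n1.depth = false  [b.tag > 30]
8. n1.env = false  [b.tag > 30]
9. n5.tag = 28  [terminal]
10. n6.val = -1  [S.depth * 3 - 19]
11. n7.tag = 6  [terminal]
12. n8.off = true  [b.tag > 5]
13. n9.off = true  [D₀.off == true]
14. n10.lab = -7  [terminal]
15. n11.key = -1  [-1]
16. n11.cnt = 7  [f₀.lab * 3 + 28]
17. n11.wid = true  [f₀.lab > -8]
18. n12.tag = "py"  [terminal]
19. n13.mk = -9  [terminal]
20. n11.fin = false  [A.wid == false]
21. n14.lab = 18  [terminal]
22. n9.live = false  [false]
23. n9.lim = false  [D.off and A.fin]
24. n15.key = 2  [2]
25. n15.cnt = 8  [8]
26. n15.wid = true  [not D₁.live]
27. n16.tag = 25  [terminal]
28. n17.mk = false  [b.tag > 25]
29. n17.pre = false  [b.tag > 25]
30. n18.tag = 1  [terminal]
31. n17.depth = true  [b.tag > 0]
32. n17.env = true  [b.tag > 0]
33. n15.fin = false  [A.wid == false]
34. n19.mk = 11  [terminal]
35. n8.live = true  [D₀.off == true]
36. n8.lim = false  [D₁.live == true]
37. n6.hot = "kq"  ["kq"]
38. n0.ok = -8  [b.tag - 36]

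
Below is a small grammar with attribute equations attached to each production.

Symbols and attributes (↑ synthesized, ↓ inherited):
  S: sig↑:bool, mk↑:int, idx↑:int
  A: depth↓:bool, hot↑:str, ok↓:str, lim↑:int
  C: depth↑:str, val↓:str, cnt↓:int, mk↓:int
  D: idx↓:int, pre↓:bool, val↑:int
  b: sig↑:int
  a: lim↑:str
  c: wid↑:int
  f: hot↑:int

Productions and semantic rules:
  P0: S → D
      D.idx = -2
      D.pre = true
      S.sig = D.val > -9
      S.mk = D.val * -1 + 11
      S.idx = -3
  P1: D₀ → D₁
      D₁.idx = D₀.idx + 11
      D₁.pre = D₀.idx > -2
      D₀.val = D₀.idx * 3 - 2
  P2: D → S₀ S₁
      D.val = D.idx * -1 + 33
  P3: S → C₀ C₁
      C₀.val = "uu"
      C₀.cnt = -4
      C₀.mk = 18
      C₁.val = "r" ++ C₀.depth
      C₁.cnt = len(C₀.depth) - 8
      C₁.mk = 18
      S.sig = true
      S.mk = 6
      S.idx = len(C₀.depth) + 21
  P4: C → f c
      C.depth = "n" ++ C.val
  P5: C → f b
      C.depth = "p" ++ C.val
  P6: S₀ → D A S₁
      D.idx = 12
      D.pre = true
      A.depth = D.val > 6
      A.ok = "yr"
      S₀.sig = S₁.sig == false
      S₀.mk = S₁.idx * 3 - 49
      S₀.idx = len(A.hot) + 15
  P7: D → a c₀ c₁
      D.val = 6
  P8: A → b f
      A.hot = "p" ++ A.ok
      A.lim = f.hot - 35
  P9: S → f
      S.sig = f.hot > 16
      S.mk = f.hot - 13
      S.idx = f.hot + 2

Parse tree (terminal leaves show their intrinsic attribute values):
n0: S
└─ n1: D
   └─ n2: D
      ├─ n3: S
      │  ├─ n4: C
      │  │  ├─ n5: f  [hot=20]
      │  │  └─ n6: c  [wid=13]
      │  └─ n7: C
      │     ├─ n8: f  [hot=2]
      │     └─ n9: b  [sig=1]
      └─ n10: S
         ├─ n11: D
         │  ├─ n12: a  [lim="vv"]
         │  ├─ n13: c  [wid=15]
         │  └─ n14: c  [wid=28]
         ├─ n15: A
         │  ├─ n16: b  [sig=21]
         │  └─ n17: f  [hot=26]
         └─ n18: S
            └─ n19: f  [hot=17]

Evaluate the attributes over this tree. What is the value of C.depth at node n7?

"prnuu"

1. n1.idx = -2  [-2]
2. n1.pre = true  [true]
3. n2.idx = 9  [D₀.idx + 11]
4. n2.pre = false  [D₀.idx > -2]
5. n4.val = "uu"  ["uu"]
6. n4.cnt = -4  [-4]
7. n4.mk = 18  [18]
8. n5.hot = 20  [terminal]
9. n6.wid = 13  [terminal]
10. n4.depth = "nuu"  ["n" ++ C.val]
11. n7.val = "rnuu"  ["r" ++ C₀.depth]
12. n7.cnt = -5  [len(C₀.depth) - 8]
13. n7.mk = 18  [18]
14. n8.hot = 2  [terminal]
15. n9.sig = 1  [terminal]
16. n7.depth = "prnuu"  ["p" ++ C.val]
17. n3.sig = true  [true]
18. n3.mk = 6  [6]
19. n3.idx = 24  [len(C₀.depth) + 21]
20. n11.idx = 12  [12]
21. n11.pre = true  [true]
22. n12.lim = "vv"  [terminal]
23. n13.wid = 15  [terminal]
24. n14.wid = 28  [terminal]
25. n11.val = 6  [6]
26. n15.depth = false  [D.val > 6]
27. n15.ok = "yr"  ["yr"]
28. n16.sig = 21  [terminal]
29. n17.hot = 26  [terminal]
30. n15.hot = "pyr"  ["p" ++ A.ok]
31. n15.lim = -9  [f.hot - 35]
32. n19.hot = 17  [terminal]
33. n18.sig = true  [f.hot > 16]
34. n18.mk = 4  [f.hot - 13]
35. n18.idx = 19  [f.hot + 2]
36. n10.sig = false  [S₁.sig == false]
37. n10.mk = 8  [S₁.idx * 3 - 49]
38. n10.idx = 18  [len(A.hot) + 15]
39. n2.val = 24  [D.idx * -1 + 33]
40. n1.val = -8  [D₀.idx * 3 - 2]
41. n0.sig = true  [D.val > -9]
42. n0.mk = 19  [D.val * -1 + 11]
43. n0.idx = -3  [-3]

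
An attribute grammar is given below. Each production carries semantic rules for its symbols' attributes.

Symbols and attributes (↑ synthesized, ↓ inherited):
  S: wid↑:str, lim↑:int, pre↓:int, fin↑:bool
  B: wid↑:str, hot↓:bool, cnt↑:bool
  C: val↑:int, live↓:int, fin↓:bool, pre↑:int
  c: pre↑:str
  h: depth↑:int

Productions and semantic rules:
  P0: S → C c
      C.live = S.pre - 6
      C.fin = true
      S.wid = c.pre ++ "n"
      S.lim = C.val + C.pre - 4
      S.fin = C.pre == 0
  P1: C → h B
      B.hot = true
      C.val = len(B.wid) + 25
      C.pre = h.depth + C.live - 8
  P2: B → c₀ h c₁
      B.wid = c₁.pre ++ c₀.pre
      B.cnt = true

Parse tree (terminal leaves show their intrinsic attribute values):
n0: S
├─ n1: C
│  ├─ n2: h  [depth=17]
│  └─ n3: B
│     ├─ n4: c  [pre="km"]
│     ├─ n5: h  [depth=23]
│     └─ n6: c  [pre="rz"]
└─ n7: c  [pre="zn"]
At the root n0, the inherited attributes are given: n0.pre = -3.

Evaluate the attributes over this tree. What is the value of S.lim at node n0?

1. n0.pre = -3  [given at root]
2. n1.live = -9  [S.pre - 6]
3. n1.fin = true  [true]
4. n2.depth = 17  [terminal]
5. n3.hot = true  [true]
6. n4.pre = "km"  [terminal]
7. n5.depth = 23  [terminal]
8. n6.pre = "rz"  [terminal]
9. n3.wid = "rzkm"  [c₁.pre ++ c₀.pre]
10. n3.cnt = true  [true]
11. n1.val = 29  [len(B.wid) + 25]
12. n1.pre = 0  [h.depth + C.live - 8]
13. n7.pre = "zn"  [terminal]
14. n0.wid = "znn"  [c.pre ++ "n"]
15. n0.lim = 25  [C.val + C.pre - 4]
16. n0.fin = true  [C.pre == 0]

25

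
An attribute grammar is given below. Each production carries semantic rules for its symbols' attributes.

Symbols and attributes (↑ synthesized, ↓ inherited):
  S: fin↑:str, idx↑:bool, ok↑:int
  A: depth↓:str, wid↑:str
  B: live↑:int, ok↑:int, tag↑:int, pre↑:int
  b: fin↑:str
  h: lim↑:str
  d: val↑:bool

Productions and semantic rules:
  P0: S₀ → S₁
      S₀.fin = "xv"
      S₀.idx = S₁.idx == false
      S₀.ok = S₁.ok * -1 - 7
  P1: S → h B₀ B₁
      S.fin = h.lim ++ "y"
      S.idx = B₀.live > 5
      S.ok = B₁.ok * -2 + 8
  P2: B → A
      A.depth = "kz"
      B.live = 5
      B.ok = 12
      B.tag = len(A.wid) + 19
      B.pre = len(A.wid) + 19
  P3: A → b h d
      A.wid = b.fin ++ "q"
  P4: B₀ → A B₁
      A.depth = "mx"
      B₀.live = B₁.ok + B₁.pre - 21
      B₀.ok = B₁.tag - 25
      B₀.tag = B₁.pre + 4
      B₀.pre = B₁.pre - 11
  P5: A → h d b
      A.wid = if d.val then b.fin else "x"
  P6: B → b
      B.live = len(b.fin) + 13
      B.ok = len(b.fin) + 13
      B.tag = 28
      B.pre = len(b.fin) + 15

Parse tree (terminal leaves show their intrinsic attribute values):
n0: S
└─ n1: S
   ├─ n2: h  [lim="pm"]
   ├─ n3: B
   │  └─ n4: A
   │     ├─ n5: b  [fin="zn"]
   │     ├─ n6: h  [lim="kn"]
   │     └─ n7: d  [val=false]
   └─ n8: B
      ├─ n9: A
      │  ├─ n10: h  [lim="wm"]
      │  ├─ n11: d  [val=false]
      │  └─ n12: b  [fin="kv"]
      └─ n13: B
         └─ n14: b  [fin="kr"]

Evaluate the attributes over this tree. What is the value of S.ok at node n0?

1. n2.lim = "pm"  [terminal]
2. n4.depth = "kz"  ["kz"]
3. n5.fin = "zn"  [terminal]
4. n6.lim = "kn"  [terminal]
5. n7.val = false  [terminal]
6. n4.wid = "znq"  [b.fin ++ "q"]
7. n3.live = 5  [5]
8. n3.ok = 12  [12]
9. n3.tag = 22  [len(A.wid) + 19]
10. n3.pre = 22  [len(A.wid) + 19]
11. n9.depth = "mx"  ["mx"]
12. n10.lim = "wm"  [terminal]
13. n11.val = false  [terminal]
14. n12.fin = "kv"  [terminal]
15. n9.wid = "x"  [if d.val then b.fin else "x"]
16. n14.fin = "kr"  [terminal]
17. n13.live = 15  [len(b.fin) + 13]
18. n13.ok = 15  [len(b.fin) + 13]
19. n13.tag = 28  [28]
20. n13.pre = 17  [len(b.fin) + 15]
21. n8.live = 11  [B₁.ok + B₁.pre - 21]
22. n8.ok = 3  [B₁.tag - 25]
23. n8.tag = 21  [B₁.pre + 4]
24. n8.pre = 6  [B₁.pre - 11]
25. n1.fin = "pmy"  [h.lim ++ "y"]
26. n1.idx = false  [B₀.live > 5]
27. n1.ok = 2  [B₁.ok * -2 + 8]
28. n0.fin = "xv"  ["xv"]
29. n0.idx = true  [S₁.idx == false]
30. n0.ok = -9  [S₁.ok * -1 - 7]

-9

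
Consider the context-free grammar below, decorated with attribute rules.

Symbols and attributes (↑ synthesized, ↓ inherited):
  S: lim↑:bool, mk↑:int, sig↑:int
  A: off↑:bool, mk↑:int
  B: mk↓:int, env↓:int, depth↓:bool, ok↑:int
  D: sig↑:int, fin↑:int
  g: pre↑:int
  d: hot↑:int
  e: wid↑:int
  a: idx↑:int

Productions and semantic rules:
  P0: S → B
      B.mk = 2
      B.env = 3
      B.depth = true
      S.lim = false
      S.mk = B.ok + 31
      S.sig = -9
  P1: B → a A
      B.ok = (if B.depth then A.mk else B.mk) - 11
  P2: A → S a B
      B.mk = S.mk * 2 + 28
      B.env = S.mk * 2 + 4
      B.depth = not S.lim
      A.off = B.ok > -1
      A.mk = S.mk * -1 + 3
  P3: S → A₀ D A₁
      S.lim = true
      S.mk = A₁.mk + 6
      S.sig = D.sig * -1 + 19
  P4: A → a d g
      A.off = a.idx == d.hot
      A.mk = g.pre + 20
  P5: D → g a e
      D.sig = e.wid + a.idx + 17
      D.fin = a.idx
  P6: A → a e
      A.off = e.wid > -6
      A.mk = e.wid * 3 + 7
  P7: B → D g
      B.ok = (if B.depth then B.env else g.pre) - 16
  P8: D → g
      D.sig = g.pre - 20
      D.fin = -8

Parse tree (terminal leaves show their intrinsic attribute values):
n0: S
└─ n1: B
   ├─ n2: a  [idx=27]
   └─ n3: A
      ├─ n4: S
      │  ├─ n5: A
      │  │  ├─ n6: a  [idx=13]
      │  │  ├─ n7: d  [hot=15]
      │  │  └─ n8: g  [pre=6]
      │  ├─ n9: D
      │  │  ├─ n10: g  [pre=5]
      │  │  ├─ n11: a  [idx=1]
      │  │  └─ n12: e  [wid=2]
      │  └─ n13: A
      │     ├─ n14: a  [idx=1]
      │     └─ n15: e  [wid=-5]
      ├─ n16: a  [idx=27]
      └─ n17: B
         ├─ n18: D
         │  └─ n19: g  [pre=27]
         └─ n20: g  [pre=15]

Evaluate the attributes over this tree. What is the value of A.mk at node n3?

1. n1.mk = 2  [2]
2. n1.env = 3  [3]
3. n1.depth = true  [true]
4. n2.idx = 27  [terminal]
5. n6.idx = 13  [terminal]
6. n7.hot = 15  [terminal]
7. n8.pre = 6  [terminal]
8. n5.off = false  [a.idx == d.hot]
9. n5.mk = 26  [g.pre + 20]
10. n10.pre = 5  [terminal]
11. n11.idx = 1  [terminal]
12. n12.wid = 2  [terminal]
13. n9.sig = 20  [e.wid + a.idx + 17]
14. n9.fin = 1  [a.idx]
15. n14.idx = 1  [terminal]
16. n15.wid = -5  [terminal]
17. n13.off = true  [e.wid > -6]
18. n13.mk = -8  [e.wid * 3 + 7]
19. n4.lim = true  [true]
20. n4.mk = -2  [A₁.mk + 6]
21. n4.sig = -1  [D.sig * -1 + 19]
22. n16.idx = 27  [terminal]
23. n17.mk = 24  [S.mk * 2 + 28]
24. n17.env = 0  [S.mk * 2 + 4]
25. n17.depth = false  [not S.lim]
26. n19.pre = 27  [terminal]
27. n18.sig = 7  [g.pre - 20]
28. n18.fin = -8  [-8]
29. n20.pre = 15  [terminal]
30. n17.ok = -1  [(if B.depth then B.env else g.pre) - 16]
31. n3.off = false  [B.ok > -1]
32. n3.mk = 5  [S.mk * -1 + 3]
33. n1.ok = -6  [(if B.depth then A.mk else B.mk) - 11]
34. n0.lim = false  [false]
35. n0.mk = 25  [B.ok + 31]
36. n0.sig = -9  [-9]

5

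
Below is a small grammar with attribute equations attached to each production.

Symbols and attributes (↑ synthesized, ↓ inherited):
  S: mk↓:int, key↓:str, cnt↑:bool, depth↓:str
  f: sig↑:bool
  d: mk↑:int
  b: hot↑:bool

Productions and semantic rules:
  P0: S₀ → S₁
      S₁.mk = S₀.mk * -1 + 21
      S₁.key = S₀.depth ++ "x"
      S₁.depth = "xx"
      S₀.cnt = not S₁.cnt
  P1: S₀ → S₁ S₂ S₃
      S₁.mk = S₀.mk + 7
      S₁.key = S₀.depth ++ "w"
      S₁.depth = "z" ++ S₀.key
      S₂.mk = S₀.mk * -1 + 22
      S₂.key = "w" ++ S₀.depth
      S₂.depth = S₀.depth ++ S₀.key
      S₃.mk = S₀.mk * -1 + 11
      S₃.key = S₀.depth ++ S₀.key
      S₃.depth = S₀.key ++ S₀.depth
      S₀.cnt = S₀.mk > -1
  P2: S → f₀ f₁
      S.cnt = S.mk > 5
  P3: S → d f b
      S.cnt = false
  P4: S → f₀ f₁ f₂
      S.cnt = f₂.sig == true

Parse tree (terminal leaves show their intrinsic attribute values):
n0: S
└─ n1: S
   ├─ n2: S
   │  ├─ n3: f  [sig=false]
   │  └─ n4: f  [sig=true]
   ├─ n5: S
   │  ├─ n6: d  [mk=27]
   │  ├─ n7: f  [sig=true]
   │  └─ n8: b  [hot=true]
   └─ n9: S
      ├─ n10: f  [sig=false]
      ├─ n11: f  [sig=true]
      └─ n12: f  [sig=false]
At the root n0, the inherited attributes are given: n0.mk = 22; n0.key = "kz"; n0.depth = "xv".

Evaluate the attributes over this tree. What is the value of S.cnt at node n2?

1. n0.mk = 22  [given at root]
2. n0.key = "kz"  [given at root]
3. n0.depth = "xv"  [given at root]
4. n1.mk = -1  [S₀.mk * -1 + 21]
5. n1.key = "xvx"  [S₀.depth ++ "x"]
6. n1.depth = "xx"  ["xx"]
7. n2.mk = 6  [S₀.mk + 7]
8. n2.key = "xxw"  [S₀.depth ++ "w"]
9. n2.depth = "zxvx"  ["z" ++ S₀.key]
10. n3.sig = false  [terminal]
11. n4.sig = true  [terminal]
12. n2.cnt = true  [S.mk > 5]
13. n5.mk = 23  [S₀.mk * -1 + 22]
14. n5.key = "wxx"  ["w" ++ S₀.depth]
15. n5.depth = "xxxvx"  [S₀.depth ++ S₀.key]
16. n6.mk = 27  [terminal]
17. n7.sig = true  [terminal]
18. n8.hot = true  [terminal]
19. n5.cnt = false  [false]
20. n9.mk = 12  [S₀.mk * -1 + 11]
21. n9.key = "xxxvx"  [S₀.depth ++ S₀.key]
22. n9.depth = "xvxxx"  [S₀.key ++ S₀.depth]
23. n10.sig = false  [terminal]
24. n11.sig = true  [terminal]
25. n12.sig = false  [terminal]
26. n9.cnt = false  [f₂.sig == true]
27. n1.cnt = false  [S₀.mk > -1]
28. n0.cnt = true  [not S₁.cnt]

true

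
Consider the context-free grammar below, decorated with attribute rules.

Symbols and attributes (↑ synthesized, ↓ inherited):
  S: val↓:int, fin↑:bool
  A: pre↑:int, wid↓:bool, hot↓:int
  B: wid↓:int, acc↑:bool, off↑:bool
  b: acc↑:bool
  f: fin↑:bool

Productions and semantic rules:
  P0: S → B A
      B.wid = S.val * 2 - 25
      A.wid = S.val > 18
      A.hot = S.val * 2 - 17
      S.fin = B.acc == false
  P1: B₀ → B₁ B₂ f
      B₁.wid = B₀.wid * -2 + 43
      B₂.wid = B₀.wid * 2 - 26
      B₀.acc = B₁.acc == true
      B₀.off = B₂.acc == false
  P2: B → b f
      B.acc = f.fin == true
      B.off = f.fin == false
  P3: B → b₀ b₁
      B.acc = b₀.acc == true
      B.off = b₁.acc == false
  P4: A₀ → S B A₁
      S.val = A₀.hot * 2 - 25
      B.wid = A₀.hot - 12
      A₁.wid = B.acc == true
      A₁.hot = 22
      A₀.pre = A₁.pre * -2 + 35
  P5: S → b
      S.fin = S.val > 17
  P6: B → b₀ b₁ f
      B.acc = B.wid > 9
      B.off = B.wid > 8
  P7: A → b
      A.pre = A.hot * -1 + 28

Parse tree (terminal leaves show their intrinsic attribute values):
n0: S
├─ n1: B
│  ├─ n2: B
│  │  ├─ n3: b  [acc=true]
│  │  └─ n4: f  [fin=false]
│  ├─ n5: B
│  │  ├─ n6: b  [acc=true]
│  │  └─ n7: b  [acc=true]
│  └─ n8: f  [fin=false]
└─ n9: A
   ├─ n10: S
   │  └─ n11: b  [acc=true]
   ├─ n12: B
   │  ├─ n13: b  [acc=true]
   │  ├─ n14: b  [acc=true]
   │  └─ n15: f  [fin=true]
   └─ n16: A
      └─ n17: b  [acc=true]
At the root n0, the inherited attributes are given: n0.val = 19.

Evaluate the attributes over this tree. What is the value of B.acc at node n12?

1. n0.val = 19  [given at root]
2. n1.wid = 13  [S.val * 2 - 25]
3. n2.wid = 17  [B₀.wid * -2 + 43]
4. n3.acc = true  [terminal]
5. n4.fin = false  [terminal]
6. n2.acc = false  [f.fin == true]
7. n2.off = true  [f.fin == false]
8. n5.wid = 0  [B₀.wid * 2 - 26]
9. n6.acc = true  [terminal]
10. n7.acc = true  [terminal]
11. n5.acc = true  [b₀.acc == true]
12. n5.off = false  [b₁.acc == false]
13. n8.fin = false  [terminal]
14. n1.acc = false  [B₁.acc == true]
15. n1.off = false  [B₂.acc == false]
16. n9.wid = true  [S.val > 18]
17. n9.hot = 21  [S.val * 2 - 17]
18. n10.val = 17  [A₀.hot * 2 - 25]
19. n11.acc = true  [terminal]
20. n10.fin = false  [S.val > 17]
21. n12.wid = 9  [A₀.hot - 12]
22. n13.acc = true  [terminal]
23. n14.acc = true  [terminal]
24. n15.fin = true  [terminal]
25. n12.acc = false  [B.wid > 9]
26. n12.off = true  [B.wid > 8]
27. n16.wid = false  [B.acc == true]
28. n16.hot = 22  [22]
29. n17.acc = true  [terminal]
30. n16.pre = 6  [A.hot * -1 + 28]
31. n9.pre = 23  [A₁.pre * -2 + 35]
32. n0.fin = true  [B.acc == false]

false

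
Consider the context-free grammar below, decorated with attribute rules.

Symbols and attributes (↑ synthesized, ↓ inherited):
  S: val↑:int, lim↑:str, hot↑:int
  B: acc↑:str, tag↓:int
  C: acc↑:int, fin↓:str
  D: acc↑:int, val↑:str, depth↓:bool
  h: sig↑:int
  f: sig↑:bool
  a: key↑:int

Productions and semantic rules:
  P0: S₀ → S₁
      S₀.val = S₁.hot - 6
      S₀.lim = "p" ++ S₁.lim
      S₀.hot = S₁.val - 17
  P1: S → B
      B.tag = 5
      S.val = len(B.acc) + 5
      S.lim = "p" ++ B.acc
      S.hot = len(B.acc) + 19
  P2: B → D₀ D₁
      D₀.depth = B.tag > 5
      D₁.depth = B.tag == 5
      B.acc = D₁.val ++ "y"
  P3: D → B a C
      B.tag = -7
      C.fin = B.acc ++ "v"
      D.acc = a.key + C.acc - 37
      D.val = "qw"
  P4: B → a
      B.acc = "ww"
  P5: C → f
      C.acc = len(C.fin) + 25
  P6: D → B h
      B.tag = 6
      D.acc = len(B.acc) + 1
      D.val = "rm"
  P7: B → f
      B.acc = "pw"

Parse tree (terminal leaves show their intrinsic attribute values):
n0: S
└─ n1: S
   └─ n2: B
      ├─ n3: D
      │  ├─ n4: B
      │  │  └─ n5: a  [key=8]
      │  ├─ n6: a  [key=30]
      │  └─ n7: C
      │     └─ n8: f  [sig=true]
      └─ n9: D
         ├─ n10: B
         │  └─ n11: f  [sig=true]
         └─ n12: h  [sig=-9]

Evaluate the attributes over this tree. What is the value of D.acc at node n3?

21

1. n2.tag = 5  [5]
2. n3.depth = false  [B.tag > 5]
3. n4.tag = -7  [-7]
4. n5.key = 8  [terminal]
5. n4.acc = "ww"  ["ww"]
6. n6.key = 30  [terminal]
7. n7.fin = "wwv"  [B.acc ++ "v"]
8. n8.sig = true  [terminal]
9. n7.acc = 28  [len(C.fin) + 25]
10. n3.acc = 21  [a.key + C.acc - 37]
11. n3.val = "qw"  ["qw"]
12. n9.depth = true  [B.tag == 5]
13. n10.tag = 6  [6]
14. n11.sig = true  [terminal]
15. n10.acc = "pw"  ["pw"]
16. n12.sig = -9  [terminal]
17. n9.acc = 3  [len(B.acc) + 1]
18. n9.val = "rm"  ["rm"]
19. n2.acc = "rmy"  [D₁.val ++ "y"]
20. n1.val = 8  [len(B.acc) + 5]
21. n1.lim = "prmy"  ["p" ++ B.acc]
22. n1.hot = 22  [len(B.acc) + 19]
23. n0.val = 16  [S₁.hot - 6]
24. n0.lim = "pprmy"  ["p" ++ S₁.lim]
25. n0.hot = -9  [S₁.val - 17]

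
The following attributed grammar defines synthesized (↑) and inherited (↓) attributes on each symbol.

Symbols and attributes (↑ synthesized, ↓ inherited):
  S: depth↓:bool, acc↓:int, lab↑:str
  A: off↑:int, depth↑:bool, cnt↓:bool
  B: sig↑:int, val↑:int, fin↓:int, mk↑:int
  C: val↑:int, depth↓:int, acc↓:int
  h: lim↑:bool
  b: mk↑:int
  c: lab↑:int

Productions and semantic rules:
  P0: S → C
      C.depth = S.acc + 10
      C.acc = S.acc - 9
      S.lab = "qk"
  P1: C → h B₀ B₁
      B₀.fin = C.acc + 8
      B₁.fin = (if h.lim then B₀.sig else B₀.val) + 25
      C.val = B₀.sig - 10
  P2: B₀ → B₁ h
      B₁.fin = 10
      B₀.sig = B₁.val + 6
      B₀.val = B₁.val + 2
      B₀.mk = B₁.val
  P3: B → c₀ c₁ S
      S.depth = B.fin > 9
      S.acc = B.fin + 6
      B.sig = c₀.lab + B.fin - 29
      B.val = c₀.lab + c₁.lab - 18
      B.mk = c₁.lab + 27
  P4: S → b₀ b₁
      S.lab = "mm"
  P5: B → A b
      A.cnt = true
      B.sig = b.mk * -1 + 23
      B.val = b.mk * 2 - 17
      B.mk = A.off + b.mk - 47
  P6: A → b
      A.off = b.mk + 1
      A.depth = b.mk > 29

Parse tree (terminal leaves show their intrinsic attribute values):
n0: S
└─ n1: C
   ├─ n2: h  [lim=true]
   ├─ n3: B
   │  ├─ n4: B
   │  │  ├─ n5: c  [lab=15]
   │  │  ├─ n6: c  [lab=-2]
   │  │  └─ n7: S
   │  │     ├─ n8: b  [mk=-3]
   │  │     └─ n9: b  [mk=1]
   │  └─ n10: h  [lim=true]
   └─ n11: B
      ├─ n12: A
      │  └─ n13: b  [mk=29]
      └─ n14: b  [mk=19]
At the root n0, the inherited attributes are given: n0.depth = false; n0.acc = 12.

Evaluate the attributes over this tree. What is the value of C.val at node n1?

-9

1. n0.depth = false  [given at root]
2. n0.acc = 12  [given at root]
3. n1.depth = 22  [S.acc + 10]
4. n1.acc = 3  [S.acc - 9]
5. n2.lim = true  [terminal]
6. n3.fin = 11  [C.acc + 8]
7. n4.fin = 10  [10]
8. n5.lab = 15  [terminal]
9. n6.lab = -2  [terminal]
10. n7.depth = true  [B.fin > 9]
11. n7.acc = 16  [B.fin + 6]
12. n8.mk = -3  [terminal]
13. n9.mk = 1  [terminal]
14. n7.lab = "mm"  ["mm"]
15. n4.sig = -4  [c₀.lab + B.fin - 29]
16. n4.val = -5  [c₀.lab + c₁.lab - 18]
17. n4.mk = 25  [c₁.lab + 27]
18. n10.lim = true  [terminal]
19. n3.sig = 1  [B₁.val + 6]
20. n3.val = -3  [B₁.val + 2]
21. n3.mk = -5  [B₁.val]
22. n11.fin = 26  [(if h.lim then B₀.sig else B₀.val) + 25]
23. n12.cnt = true  [true]
24. n13.mk = 29  [terminal]
25. n12.off = 30  [b.mk + 1]
26. n12.depth = false  [b.mk > 29]
27. n14.mk = 19  [terminal]
28. n11.sig = 4  [b.mk * -1 + 23]
29. n11.val = 21  [b.mk * 2 - 17]
30. n11.mk = 2  [A.off + b.mk - 47]
31. n1.val = -9  [B₀.sig - 10]
32. n0.lab = "qk"  ["qk"]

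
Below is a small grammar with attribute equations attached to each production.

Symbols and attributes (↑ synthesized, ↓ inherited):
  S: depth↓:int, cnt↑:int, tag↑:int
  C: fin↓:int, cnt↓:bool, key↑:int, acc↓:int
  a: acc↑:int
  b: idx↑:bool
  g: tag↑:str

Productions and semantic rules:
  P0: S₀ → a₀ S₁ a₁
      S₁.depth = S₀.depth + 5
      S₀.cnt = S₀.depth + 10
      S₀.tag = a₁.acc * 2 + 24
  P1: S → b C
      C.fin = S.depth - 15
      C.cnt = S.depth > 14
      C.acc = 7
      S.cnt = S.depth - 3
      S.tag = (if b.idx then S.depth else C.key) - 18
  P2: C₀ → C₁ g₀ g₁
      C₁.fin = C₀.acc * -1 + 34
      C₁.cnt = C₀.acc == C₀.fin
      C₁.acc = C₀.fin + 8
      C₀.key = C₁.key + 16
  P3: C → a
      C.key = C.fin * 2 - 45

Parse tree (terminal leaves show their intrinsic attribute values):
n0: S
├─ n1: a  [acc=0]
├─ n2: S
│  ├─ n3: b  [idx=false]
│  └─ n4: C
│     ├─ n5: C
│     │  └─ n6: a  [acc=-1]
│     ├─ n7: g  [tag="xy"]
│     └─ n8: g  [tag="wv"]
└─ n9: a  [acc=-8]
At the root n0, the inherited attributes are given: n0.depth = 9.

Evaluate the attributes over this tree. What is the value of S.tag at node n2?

1. n0.depth = 9  [given at root]
2. n1.acc = 0  [terminal]
3. n2.depth = 14  [S₀.depth + 5]
4. n3.idx = false  [terminal]
5. n4.fin = -1  [S.depth - 15]
6. n4.cnt = false  [S.depth > 14]
7. n4.acc = 7  [7]
8. n5.fin = 27  [C₀.acc * -1 + 34]
9. n5.cnt = false  [C₀.acc == C₀.fin]
10. n5.acc = 7  [C₀.fin + 8]
11. n6.acc = -1  [terminal]
12. n5.key = 9  [C.fin * 2 - 45]
13. n7.tag = "xy"  [terminal]
14. n8.tag = "wv"  [terminal]
15. n4.key = 25  [C₁.key + 16]
16. n2.cnt = 11  [S.depth - 3]
17. n2.tag = 7  [(if b.idx then S.depth else C.key) - 18]
18. n9.acc = -8  [terminal]
19. n0.cnt = 19  [S₀.depth + 10]
20. n0.tag = 8  [a₁.acc * 2 + 24]

7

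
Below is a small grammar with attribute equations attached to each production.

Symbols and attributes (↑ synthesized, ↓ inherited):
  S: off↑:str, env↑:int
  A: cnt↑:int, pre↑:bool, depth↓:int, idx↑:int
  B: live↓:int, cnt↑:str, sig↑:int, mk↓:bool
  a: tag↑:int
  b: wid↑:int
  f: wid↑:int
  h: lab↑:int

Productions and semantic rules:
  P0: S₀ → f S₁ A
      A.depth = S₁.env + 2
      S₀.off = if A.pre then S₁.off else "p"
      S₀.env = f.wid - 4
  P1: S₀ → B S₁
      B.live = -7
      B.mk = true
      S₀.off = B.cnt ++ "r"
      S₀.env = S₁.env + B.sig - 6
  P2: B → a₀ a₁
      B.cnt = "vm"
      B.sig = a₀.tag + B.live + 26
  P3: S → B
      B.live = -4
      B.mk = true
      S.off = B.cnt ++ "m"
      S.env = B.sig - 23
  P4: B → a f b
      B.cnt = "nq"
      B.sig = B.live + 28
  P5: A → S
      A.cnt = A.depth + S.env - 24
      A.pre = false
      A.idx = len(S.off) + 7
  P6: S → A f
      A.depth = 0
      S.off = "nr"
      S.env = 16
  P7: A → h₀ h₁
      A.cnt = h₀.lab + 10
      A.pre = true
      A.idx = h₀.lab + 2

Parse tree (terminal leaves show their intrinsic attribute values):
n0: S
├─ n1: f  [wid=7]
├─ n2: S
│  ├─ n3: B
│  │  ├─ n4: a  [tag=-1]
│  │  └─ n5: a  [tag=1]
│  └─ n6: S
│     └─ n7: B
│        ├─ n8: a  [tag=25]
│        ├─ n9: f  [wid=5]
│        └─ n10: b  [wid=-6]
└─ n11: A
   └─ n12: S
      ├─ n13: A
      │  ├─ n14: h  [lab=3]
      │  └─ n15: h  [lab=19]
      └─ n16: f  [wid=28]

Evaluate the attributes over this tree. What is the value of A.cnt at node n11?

1. n1.wid = 7  [terminal]
2. n3.live = -7  [-7]
3. n3.mk = true  [true]
4. n4.tag = -1  [terminal]
5. n5.tag = 1  [terminal]
6. n3.cnt = "vm"  ["vm"]
7. n3.sig = 18  [a₀.tag + B.live + 26]
8. n7.live = -4  [-4]
9. n7.mk = true  [true]
10. n8.tag = 25  [terminal]
11. n9.wid = 5  [terminal]
12. n10.wid = -6  [terminal]
13. n7.cnt = "nq"  ["nq"]
14. n7.sig = 24  [B.live + 28]
15. n6.off = "nqm"  [B.cnt ++ "m"]
16. n6.env = 1  [B.sig - 23]
17. n2.off = "vmr"  [B.cnt ++ "r"]
18. n2.env = 13  [S₁.env + B.sig - 6]
19. n11.depth = 15  [S₁.env + 2]
20. n13.depth = 0  [0]
21. n14.lab = 3  [terminal]
22. n15.lab = 19  [terminal]
23. n13.cnt = 13  [h₀.lab + 10]
24. n13.pre = true  [true]
25. n13.idx = 5  [h₀.lab + 2]
26. n16.wid = 28  [terminal]
27. n12.off = "nr"  ["nr"]
28. n12.env = 16  [16]
29. n11.cnt = 7  [A.depth + S.env - 24]
30. n11.pre = false  [false]
31. n11.idx = 9  [len(S.off) + 7]
32. n0.off = "p"  [if A.pre then S₁.off else "p"]
33. n0.env = 3  [f.wid - 4]

7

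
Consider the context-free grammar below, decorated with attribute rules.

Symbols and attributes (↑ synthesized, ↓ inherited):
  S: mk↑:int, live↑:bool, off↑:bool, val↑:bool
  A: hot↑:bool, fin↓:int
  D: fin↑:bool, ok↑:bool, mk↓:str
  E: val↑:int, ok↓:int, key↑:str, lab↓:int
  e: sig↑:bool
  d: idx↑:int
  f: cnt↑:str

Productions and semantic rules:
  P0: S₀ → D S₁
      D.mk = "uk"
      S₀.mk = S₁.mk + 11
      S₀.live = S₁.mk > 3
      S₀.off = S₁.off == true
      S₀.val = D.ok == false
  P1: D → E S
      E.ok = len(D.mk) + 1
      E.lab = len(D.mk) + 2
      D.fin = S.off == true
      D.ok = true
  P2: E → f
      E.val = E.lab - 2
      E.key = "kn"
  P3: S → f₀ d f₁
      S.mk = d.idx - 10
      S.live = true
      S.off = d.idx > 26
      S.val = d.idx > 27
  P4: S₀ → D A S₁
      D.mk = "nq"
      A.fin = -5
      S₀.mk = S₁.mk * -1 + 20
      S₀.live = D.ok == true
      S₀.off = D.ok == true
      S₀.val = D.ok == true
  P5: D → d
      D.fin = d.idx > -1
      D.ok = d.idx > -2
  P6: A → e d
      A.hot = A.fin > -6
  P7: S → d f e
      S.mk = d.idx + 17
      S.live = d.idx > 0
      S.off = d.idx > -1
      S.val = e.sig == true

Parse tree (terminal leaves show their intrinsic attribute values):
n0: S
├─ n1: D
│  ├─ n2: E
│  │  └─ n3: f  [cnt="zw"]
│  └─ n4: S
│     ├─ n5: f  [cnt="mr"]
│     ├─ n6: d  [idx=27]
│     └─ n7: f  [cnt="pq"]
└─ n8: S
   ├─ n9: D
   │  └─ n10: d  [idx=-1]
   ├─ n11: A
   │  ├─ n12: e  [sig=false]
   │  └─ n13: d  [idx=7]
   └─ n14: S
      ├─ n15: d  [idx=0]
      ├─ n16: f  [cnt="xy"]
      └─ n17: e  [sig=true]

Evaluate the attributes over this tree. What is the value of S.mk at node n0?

14

1. n1.mk = "uk"  ["uk"]
2. n2.ok = 3  [len(D.mk) + 1]
3. n2.lab = 4  [len(D.mk) + 2]
4. n3.cnt = "zw"  [terminal]
5. n2.val = 2  [E.lab - 2]
6. n2.key = "kn"  ["kn"]
7. n5.cnt = "mr"  [terminal]
8. n6.idx = 27  [terminal]
9. n7.cnt = "pq"  [terminal]
10. n4.mk = 17  [d.idx - 10]
11. n4.live = true  [true]
12. n4.off = true  [d.idx > 26]
13. n4.val = false  [d.idx > 27]
14. n1.fin = true  [S.off == true]
15. n1.ok = true  [true]
16. n9.mk = "nq"  ["nq"]
17. n10.idx = -1  [terminal]
18. n9.fin = false  [d.idx > -1]
19. n9.ok = true  [d.idx > -2]
20. n11.fin = -5  [-5]
21. n12.sig = false  [terminal]
22. n13.idx = 7  [terminal]
23. n11.hot = true  [A.fin > -6]
24. n15.idx = 0  [terminal]
25. n16.cnt = "xy"  [terminal]
26. n17.sig = true  [terminal]
27. n14.mk = 17  [d.idx + 17]
28. n14.live = false  [d.idx > 0]
29. n14.off = true  [d.idx > -1]
30. n14.val = true  [e.sig == true]
31. n8.mk = 3  [S₁.mk * -1 + 20]
32. n8.live = true  [D.ok == true]
33. n8.off = true  [D.ok == true]
34. n8.val = true  [D.ok == true]
35. n0.mk = 14  [S₁.mk + 11]
36. n0.live = false  [S₁.mk > 3]
37. n0.off = true  [S₁.off == true]
38. n0.val = false  [D.ok == false]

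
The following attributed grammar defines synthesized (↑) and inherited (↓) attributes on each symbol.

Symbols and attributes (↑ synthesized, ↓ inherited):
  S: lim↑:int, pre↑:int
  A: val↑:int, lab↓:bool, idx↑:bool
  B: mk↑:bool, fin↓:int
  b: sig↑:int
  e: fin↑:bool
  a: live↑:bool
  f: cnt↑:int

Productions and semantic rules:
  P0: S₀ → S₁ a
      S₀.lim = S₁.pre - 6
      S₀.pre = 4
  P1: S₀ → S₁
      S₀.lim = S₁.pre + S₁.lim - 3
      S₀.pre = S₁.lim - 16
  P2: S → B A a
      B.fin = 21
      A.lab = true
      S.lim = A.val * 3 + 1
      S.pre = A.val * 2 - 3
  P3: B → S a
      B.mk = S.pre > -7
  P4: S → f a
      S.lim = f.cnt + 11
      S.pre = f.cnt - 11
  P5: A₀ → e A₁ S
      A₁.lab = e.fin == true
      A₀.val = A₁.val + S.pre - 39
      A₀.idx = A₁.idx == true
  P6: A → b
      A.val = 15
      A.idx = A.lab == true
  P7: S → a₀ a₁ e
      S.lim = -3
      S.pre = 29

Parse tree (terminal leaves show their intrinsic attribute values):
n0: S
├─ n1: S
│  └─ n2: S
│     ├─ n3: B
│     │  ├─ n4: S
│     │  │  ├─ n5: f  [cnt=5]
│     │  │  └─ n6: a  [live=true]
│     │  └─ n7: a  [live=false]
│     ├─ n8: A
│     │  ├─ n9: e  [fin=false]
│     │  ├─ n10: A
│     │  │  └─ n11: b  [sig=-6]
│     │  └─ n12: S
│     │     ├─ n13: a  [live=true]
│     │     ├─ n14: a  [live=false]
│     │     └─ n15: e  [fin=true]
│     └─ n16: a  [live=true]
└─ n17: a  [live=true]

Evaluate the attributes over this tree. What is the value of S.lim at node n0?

1. n3.fin = 21  [21]
2. n5.cnt = 5  [terminal]
3. n6.live = true  [terminal]
4. n4.lim = 16  [f.cnt + 11]
5. n4.pre = -6  [f.cnt - 11]
6. n7.live = false  [terminal]
7. n3.mk = true  [S.pre > -7]
8. n8.lab = true  [true]
9. n9.fin = false  [terminal]
10. n10.lab = false  [e.fin == true]
11. n11.sig = -6  [terminal]
12. n10.val = 15  [15]
13. n10.idx = false  [A.lab == true]
14. n13.live = true  [terminal]
15. n14.live = false  [terminal]
16. n15.fin = true  [terminal]
17. n12.lim = -3  [-3]
18. n12.pre = 29  [29]
19. n8.val = 5  [A₁.val + S.pre - 39]
20. n8.idx = false  [A₁.idx == true]
21. n16.live = true  [terminal]
22. n2.lim = 16  [A.val * 3 + 1]
23. n2.pre = 7  [A.val * 2 - 3]
24. n1.lim = 20  [S₁.pre + S₁.lim - 3]
25. n1.pre = 0  [S₁.lim - 16]
26. n17.live = true  [terminal]
27. n0.lim = -6  [S₁.pre - 6]
28. n0.pre = 4  [4]

-6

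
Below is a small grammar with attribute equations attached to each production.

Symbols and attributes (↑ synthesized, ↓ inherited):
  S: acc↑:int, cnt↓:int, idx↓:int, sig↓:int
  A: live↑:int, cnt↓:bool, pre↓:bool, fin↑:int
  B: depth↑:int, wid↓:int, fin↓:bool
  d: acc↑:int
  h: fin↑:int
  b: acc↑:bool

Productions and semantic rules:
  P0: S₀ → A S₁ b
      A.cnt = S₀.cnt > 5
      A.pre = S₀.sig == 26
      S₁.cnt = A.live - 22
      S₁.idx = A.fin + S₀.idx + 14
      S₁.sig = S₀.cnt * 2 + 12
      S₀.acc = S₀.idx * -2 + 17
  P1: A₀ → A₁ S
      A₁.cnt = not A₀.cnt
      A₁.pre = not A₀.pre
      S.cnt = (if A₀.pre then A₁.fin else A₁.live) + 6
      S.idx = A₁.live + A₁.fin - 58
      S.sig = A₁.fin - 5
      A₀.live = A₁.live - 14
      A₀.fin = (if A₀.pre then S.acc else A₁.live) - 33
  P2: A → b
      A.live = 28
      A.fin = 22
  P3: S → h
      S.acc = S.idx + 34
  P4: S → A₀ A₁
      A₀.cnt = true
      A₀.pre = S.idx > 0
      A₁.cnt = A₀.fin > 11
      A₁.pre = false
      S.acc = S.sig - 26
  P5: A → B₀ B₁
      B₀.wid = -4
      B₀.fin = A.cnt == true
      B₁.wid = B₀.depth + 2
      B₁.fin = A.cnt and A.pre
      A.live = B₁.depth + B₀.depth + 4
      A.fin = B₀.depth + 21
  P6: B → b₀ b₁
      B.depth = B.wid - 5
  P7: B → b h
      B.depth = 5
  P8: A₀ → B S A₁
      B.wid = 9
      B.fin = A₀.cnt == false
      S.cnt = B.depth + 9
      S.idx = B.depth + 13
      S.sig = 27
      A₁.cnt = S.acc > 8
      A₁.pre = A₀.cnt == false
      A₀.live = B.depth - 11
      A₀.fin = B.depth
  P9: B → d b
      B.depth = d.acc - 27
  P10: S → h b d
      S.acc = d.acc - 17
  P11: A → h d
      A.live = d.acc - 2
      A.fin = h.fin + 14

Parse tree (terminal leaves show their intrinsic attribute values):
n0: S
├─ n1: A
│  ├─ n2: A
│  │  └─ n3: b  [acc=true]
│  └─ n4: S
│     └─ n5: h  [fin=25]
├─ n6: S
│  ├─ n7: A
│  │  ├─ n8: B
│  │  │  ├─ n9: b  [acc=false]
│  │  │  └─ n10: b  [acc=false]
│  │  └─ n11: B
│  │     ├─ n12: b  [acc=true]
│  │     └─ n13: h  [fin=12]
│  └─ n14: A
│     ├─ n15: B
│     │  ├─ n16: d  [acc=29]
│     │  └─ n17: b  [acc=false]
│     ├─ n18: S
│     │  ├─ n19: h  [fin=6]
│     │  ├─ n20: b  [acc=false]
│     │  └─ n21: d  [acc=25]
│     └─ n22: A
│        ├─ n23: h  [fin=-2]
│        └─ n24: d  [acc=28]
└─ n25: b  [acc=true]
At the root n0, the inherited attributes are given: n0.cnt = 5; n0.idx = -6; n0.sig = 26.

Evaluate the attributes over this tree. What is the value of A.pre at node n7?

true

1. n0.cnt = 5  [given at root]
2. n0.idx = -6  [given at root]
3. n0.sig = 26  [given at root]
4. n1.cnt = false  [S₀.cnt > 5]
5. n1.pre = true  [S₀.sig == 26]
6. n2.cnt = true  [not A₀.cnt]
7. n2.pre = false  [not A₀.pre]
8. n3.acc = true  [terminal]
9. n2.live = 28  [28]
10. n2.fin = 22  [22]
11. n4.cnt = 28  [(if A₀.pre then A₁.fin else A₁.live) + 6]
12. n4.idx = -8  [A₁.live + A₁.fin - 58]
13. n4.sig = 17  [A₁.fin - 5]
14. n5.fin = 25  [terminal]
15. n4.acc = 26  [S.idx + 34]
16. n1.live = 14  [A₁.live - 14]
17. n1.fin = -7  [(if A₀.pre then S.acc else A₁.live) - 33]
18. n6.cnt = -8  [A.live - 22]
19. n6.idx = 1  [A.fin + S₀.idx + 14]
20. n6.sig = 22  [S₀.cnt * 2 + 12]
21. n7.cnt = true  [true]
22. n7.pre = true  [S.idx > 0]
23. n8.wid = -4  [-4]
24. n8.fin = true  [A.cnt == true]
25. n9.acc = false  [terminal]
26. n10.acc = false  [terminal]
27. n8.depth = -9  [B.wid - 5]
28. n11.wid = -7  [B₀.depth + 2]
29. n11.fin = true  [A.cnt and A.pre]
30. n12.acc = true  [terminal]
31. n13.fin = 12  [terminal]
32. n11.depth = 5  [5]
33. n7.live = 0  [B₁.depth + B₀.depth + 4]
34. n7.fin = 12  [B₀.depth + 21]
35. n14.cnt = true  [A₀.fin > 11]
36. n14.pre = false  [false]
37. n15.wid = 9  [9]
38. n15.fin = false  [A₀.cnt == false]
39. n16.acc = 29  [terminal]
40. n17.acc = false  [terminal]
41. n15.depth = 2  [d.acc - 27]
42. n18.cnt = 11  [B.depth + 9]
43. n18.idx = 15  [B.depth + 13]
44. n18.sig = 27  [27]
45. n19.fin = 6  [terminal]
46. n20.acc = false  [terminal]
47. n21.acc = 25  [terminal]
48. n18.acc = 8  [d.acc - 17]
49. n22.cnt = false  [S.acc > 8]
50. n22.pre = false  [A₀.cnt == false]
51. n23.fin = -2  [terminal]
52. n24.acc = 28  [terminal]
53. n22.live = 26  [d.acc - 2]
54. n22.fin = 12  [h.fin + 14]
55. n14.live = -9  [B.depth - 11]
56. n14.fin = 2  [B.depth]
57. n6.acc = -4  [S.sig - 26]
58. n25.acc = true  [terminal]
59. n0.acc = 29  [S₀.idx * -2 + 17]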